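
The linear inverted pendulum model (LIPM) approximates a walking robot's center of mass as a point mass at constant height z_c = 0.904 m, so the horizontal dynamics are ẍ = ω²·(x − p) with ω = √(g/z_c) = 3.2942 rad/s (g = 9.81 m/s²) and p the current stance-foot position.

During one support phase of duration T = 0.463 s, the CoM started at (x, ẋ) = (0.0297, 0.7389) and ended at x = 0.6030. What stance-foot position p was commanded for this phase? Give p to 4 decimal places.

p = -0.0288

ωT = 3.2942·0.463 = 1.525215; cosh(ωT) = 2.406852, sinh(ωT) = 2.189278
x(T) = p + (x₀−p)·cosh(ωT) + (ẋ₀/ω)·sinh(ωT) ⇒ p·(1 − cosh) = x(T) − x₀·cosh − (ẋ₀/ω)·sinh
numerator   = 0.6030 − (0.0297)·2.406852 − (0.7389/3.2942)·2.189278 = 0.040454
denominator = 1 − 2.406852 = -1.406852
p = 0.040454 / -1.406852 = -0.0288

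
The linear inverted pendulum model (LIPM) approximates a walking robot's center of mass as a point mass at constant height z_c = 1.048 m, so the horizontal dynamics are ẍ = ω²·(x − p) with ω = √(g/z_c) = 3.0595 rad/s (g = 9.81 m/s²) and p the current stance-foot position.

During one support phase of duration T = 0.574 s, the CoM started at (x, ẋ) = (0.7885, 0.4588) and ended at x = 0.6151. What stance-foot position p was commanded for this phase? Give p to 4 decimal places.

ωT = 3.0595·0.574 = 1.756153; cosh(ωT) = 2.981414, sinh(ωT) = 2.808706
x(T) = p + (x₀−p)·cosh(ωT) + (ẋ₀/ω)·sinh(ωT) ⇒ p·(1 − cosh) = x(T) − x₀·cosh − (ẋ₀/ω)·sinh
numerator   = 0.6151 − (0.7885)·2.981414 − (0.4588/3.0595)·2.808706 = -2.156936
denominator = 1 − 2.981414 = -1.981414
p = -2.156936 / -1.981414 = 1.0886

p = 1.0886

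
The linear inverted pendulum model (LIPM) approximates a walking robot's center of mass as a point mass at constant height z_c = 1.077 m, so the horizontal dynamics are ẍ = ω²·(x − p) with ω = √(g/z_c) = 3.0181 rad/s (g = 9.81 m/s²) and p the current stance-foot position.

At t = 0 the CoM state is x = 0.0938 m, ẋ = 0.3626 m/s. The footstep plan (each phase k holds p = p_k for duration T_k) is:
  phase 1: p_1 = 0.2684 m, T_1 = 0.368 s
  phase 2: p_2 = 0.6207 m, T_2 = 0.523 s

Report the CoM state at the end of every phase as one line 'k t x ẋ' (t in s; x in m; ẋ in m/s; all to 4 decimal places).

phase 1: p=0.2684, T=0.368, ωT=1.110661, cosh=1.682853, sinh=1.353511; start (x,ẋ)=(0.093800, 0.362600) → end (x,ẋ)=(0.137187, -0.103044)
phase 2: p=0.6207, T=0.523, ωT=1.578466, cosh=2.526903, sinh=2.320612; start (x,ẋ)=(0.137187, -0.103044) → end (x,ẋ)=(-0.680321, -3.646829)

1 0.3680 0.1372 -0.1030
2 0.8910 -0.6803 -3.6468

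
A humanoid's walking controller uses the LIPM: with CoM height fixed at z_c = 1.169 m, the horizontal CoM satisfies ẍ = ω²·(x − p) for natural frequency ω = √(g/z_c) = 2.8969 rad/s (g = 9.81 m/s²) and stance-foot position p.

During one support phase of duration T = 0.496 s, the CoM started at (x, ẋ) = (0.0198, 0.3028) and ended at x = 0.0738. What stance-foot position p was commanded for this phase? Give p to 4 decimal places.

ωT = 2.8969·0.496 = 1.436862; cosh(ωT) = 2.222573, sinh(ωT) = 1.984901
x(T) = p + (x₀−p)·cosh(ωT) + (ẋ₀/ω)·sinh(ωT) ⇒ p·(1 − cosh) = x(T) − x₀·cosh − (ẋ₀/ω)·sinh
numerator   = 0.0738 − (0.0198)·2.222573 − (0.3028/2.8969)·1.984901 = -0.177680
denominator = 1 − 2.222573 = -1.222573
p = -0.177680 / -1.222573 = 0.1453

p = 0.1453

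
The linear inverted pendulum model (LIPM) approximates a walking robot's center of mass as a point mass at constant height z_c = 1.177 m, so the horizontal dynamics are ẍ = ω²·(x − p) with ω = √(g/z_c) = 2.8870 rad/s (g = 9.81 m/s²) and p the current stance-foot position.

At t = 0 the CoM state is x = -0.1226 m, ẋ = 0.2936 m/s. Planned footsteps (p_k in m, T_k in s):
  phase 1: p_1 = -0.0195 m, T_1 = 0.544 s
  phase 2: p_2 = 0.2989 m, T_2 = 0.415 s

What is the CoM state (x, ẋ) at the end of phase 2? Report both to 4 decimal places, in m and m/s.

phase 1: p=-0.0195, T=0.544, ωT=1.570528, cosh=2.508561, sinh=2.300626; start (x,ẋ)=(-0.122600, 0.293600) → end (x,ẋ)=(-0.044165, 0.051733)
phase 2: p=0.2989, T=0.415, ωT=1.198105, cosh=1.807798, sinh=1.506033; start (x,ẋ)=(-0.044165, 0.051733) → end (x,ẋ)=(-0.294306, -1.398097)

x = -0.2943, ẋ = -1.3981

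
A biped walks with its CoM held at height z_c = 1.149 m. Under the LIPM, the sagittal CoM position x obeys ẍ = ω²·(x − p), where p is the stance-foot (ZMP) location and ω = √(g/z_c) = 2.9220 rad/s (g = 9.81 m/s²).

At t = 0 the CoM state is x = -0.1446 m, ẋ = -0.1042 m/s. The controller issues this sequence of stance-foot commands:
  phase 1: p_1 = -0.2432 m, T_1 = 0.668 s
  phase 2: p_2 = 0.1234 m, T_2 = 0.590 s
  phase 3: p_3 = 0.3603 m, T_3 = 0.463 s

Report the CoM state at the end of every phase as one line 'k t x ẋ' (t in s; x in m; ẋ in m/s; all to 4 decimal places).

phase 1: p=-0.2432, T=0.668, ωT=1.951896, cosh=3.592016, sinh=3.450011; start (x,ẋ)=(-0.144600, -0.104200) → end (x,ẋ)=(-0.012056, 0.619692)
phase 2: p=0.1234, T=0.590, ωT=1.723980, cosh=2.892577, sinh=2.714222; start (x,ẋ)=(-0.012056, 0.619692) → end (x,ẋ)=(0.307209, 0.718208)
phase 3: p=0.3603, T=0.463, ωT=1.352886, cosh=2.063534, sinh=1.805040; start (x,ẋ)=(0.307209, 0.718208) → end (x,ẋ)=(0.694411, 1.202025)

1 0.6680 -0.0121 0.6197
2 1.2580 0.3072 0.7182
3 1.7210 0.6944 1.2020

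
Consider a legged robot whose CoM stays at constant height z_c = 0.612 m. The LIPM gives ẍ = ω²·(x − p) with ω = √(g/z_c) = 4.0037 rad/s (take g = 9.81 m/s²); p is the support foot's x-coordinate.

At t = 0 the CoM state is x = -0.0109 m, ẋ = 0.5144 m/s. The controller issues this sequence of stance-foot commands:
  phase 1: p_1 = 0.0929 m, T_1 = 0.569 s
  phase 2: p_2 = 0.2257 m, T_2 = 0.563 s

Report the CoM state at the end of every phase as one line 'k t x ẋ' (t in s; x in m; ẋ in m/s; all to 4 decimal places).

1 0.5690 0.2014 0.5298
2 1.1320 0.7321 2.0934

phase 1: p=0.0929, T=0.569, ωT=2.278105, cosh=4.930326, sinh=4.827848; start (x,ẋ)=(-0.010900, 0.514400) → end (x,ẋ)=(0.201420, 0.529783)
phase 2: p=0.2257, T=0.563, ωT=2.254083, cosh=4.815762, sinh=4.710792; start (x,ẋ)=(0.201420, 0.529783) → end (x,ẋ)=(0.732119, 2.093367)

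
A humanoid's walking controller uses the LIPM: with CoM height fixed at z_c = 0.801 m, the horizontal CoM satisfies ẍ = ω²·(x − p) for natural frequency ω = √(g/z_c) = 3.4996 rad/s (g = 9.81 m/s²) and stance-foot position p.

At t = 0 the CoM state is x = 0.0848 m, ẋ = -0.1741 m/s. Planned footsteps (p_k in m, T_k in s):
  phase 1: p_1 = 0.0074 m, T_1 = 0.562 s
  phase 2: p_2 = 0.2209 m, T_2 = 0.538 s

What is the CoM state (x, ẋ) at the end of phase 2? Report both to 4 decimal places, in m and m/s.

phase 1: p=0.0074, T=0.562, ωT=1.966775, cosh=3.643749, sinh=3.503841; start (x,ẋ)=(0.084800, -0.174100) → end (x,ẋ)=(0.115115, 0.314705)
phase 2: p=0.2209, T=0.538, ωT=1.882785, cosh=3.361973, sinh=3.209807; start (x,ẋ)=(0.115115, 0.314705) → end (x,ẋ)=(0.153900, -0.130254)

x = 0.1539, ẋ = -0.1303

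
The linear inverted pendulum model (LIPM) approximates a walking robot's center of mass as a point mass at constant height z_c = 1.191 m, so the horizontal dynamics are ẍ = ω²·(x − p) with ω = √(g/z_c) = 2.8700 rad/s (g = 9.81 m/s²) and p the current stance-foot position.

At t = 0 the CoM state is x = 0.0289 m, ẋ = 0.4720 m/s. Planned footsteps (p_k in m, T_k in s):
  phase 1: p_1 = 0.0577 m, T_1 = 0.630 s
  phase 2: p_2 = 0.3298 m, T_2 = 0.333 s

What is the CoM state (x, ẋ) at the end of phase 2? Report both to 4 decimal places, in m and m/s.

x = 0.9934, ẋ = 2.2398

phase 1: p=0.0577, T=0.630, ωT=1.808100, cosh=3.131407, sinh=2.967442; start (x,ẋ)=(0.028900, 0.472000) → end (x,ẋ)=(0.455541, 1.232747)
phase 2: p=0.3298, T=0.333, ωT=0.955710, cosh=1.492528, sinh=1.107989; start (x,ẋ)=(0.455541, 1.232747) → end (x,ẋ)=(0.993384, 2.239756)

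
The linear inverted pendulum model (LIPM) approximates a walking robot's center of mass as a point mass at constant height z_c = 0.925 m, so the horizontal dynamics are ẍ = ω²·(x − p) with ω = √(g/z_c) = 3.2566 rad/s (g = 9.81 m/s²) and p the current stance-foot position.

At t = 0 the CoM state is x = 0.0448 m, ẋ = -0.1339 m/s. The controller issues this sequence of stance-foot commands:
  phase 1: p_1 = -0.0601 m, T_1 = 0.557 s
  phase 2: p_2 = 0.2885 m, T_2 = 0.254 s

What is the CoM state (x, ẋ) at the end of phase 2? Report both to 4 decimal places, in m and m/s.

x = 0.2663, ẋ = 0.3902

phase 1: p=-0.0601, T=0.557, ωT=1.813926, cosh=3.148749, sinh=2.985736; start (x,ẋ)=(0.044800, -0.133900) → end (x,ẋ)=(0.147441, 0.598362)
phase 2: p=0.2885, T=0.254, ωT=0.827176, cosh=1.362067, sinh=0.924785; start (x,ẋ)=(0.147441, 0.598362) → end (x,ẋ)=(0.266286, 0.390187)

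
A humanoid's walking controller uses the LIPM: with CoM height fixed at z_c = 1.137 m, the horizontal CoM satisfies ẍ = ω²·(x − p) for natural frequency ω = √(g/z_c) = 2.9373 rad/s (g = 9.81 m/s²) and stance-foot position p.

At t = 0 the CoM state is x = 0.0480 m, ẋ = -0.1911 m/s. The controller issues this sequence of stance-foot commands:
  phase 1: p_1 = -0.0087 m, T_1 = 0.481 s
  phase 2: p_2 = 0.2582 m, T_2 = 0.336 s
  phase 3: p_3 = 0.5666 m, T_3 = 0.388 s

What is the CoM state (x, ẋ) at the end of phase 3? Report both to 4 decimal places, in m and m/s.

phase 1: p=-0.0087, T=0.481, ωT=1.412841, cosh=2.175530, sinh=1.932080; start (x,ẋ)=(0.048000, -0.191100) → end (x,ẋ)=(-0.011048, -0.093966)
phase 2: p=0.2582, T=0.336, ωT=0.986933, cosh=1.527855, sinh=1.155137; start (x,ẋ)=(-0.011048, -0.093966) → end (x,ẋ)=(-0.190126, -1.057121)
phase 3: p=0.5666, T=0.388, ωT=1.139672, cosh=1.722834, sinh=1.402910; start (x,ẋ)=(-0.190126, -1.057121) → end (x,ẋ)=(-1.242013, -4.939534)

x = -1.2420, ẋ = -4.9395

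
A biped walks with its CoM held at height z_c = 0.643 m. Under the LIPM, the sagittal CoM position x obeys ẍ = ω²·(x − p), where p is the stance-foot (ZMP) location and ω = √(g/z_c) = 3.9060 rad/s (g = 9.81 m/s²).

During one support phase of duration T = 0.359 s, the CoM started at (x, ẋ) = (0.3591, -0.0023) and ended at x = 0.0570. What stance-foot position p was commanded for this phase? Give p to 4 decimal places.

p = 0.6196

ωT = 3.9060·0.359 = 1.402254; cosh(ωT) = 2.155196, sinh(ωT) = 1.909154
x(T) = p + (x₀−p)·cosh(ωT) + (ẋ₀/ω)·sinh(ωT) ⇒ p·(1 − cosh) = x(T) − x₀·cosh − (ẋ₀/ω)·sinh
numerator   = 0.0570 − (0.3591)·2.155196 − (-0.0023/3.9060)·1.909154 = -0.715807
denominator = 1 − 2.155196 = -1.155196
p = -0.715807 / -1.155196 = 0.6196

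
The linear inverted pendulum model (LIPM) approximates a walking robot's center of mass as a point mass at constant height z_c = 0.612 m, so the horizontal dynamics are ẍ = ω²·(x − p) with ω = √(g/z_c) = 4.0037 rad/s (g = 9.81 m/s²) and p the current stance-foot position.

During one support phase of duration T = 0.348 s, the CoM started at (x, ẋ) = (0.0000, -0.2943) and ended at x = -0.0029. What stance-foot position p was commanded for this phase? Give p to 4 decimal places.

ωT = 4.0037·0.348 = 1.393288; cosh(ωT) = 2.138164, sinh(ωT) = 1.889907
x(T) = p + (x₀−p)·cosh(ωT) + (ẋ₀/ω)·sinh(ωT) ⇒ p·(1 − cosh) = x(T) − x₀·cosh − (ẋ₀/ω)·sinh
numerator   = -0.0029 − (-0.0000)·2.138164 − (-0.2943/4.0037)·1.889907 = 0.136021
denominator = 1 − 2.138164 = -1.138164
p = 0.136021 / -1.138164 = -0.1195

p = -0.1195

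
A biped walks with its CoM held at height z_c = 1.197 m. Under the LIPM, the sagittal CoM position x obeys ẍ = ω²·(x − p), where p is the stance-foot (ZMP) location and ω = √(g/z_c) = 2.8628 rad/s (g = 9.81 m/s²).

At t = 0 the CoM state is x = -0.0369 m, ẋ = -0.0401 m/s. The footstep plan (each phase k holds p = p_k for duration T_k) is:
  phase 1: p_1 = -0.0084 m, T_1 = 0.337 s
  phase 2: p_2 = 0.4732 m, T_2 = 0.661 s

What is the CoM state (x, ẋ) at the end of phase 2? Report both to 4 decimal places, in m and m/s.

x = -1.5312, ẋ = -5.5279

phase 1: p=-0.0084, T=0.337, ωT=0.964764, cosh=1.502620, sinh=1.121547; start (x,ẋ)=(-0.036900, -0.040100) → end (x,ẋ)=(-0.066934, -0.151762)
phase 2: p=0.4732, T=0.661, ωT=1.892311, cosh=3.392703, sinh=3.241980; start (x,ẋ)=(-0.066934, -0.151762) → end (x,ẋ)=(-1.531179, -5.527946)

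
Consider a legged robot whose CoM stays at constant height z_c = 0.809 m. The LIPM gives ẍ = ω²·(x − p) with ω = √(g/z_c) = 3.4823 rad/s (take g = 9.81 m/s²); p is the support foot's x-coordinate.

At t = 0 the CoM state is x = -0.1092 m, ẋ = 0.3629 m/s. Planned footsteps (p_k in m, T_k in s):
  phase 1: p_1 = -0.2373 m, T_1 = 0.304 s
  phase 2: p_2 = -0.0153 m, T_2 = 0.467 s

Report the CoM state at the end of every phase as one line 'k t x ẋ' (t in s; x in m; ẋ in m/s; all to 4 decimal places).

1 0.3040 0.1017 1.1515
2 0.7710 1.1017 4.0360

phase 1: p=-0.2373, T=0.304, ωT=1.058619, cosh=1.614661, sinh=1.267727; start (x,ẋ)=(-0.109200, 0.362900) → end (x,ẋ)=(0.101651, 1.151472)
phase 2: p=-0.0153, T=0.467, ωT=1.626234, cosh=2.640679, sinh=2.444011; start (x,ẋ)=(0.101651, 1.151472) → end (x,ẋ)=(1.101678, 4.036015)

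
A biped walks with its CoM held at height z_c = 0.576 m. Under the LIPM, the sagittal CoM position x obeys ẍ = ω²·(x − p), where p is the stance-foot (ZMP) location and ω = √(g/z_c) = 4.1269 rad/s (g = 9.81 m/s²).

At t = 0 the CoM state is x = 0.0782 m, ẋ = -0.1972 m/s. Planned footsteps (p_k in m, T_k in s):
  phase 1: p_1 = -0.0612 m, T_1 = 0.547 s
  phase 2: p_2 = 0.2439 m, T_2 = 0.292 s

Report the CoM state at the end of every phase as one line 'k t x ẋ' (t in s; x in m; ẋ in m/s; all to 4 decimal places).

1 0.5470 0.3864 1.7665
2 0.8390 1.1531 4.1055

phase 1: p=-0.0612, T=0.547, ωT=2.257414, cosh=4.831481, sinh=4.726861; start (x,ẋ)=(0.078200, -0.197200) → end (x,ẋ)=(0.386440, 1.766547)
phase 2: p=0.2439, T=0.292, ωT=1.205055, cosh=1.818309, sinh=1.518633; start (x,ẋ)=(0.386440, 1.766547) → end (x,ẋ)=(1.153143, 4.105461)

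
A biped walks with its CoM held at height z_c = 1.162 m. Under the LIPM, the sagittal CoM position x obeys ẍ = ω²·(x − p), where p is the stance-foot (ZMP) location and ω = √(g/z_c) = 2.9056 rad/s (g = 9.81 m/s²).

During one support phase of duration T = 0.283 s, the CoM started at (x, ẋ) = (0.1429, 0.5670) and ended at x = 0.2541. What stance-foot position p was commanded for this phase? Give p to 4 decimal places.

ωT = 2.9056·0.283 = 0.822285; cosh(ωT) = 1.357560, sinh(ωT) = 0.918133
x(T) = p + (x₀−p)·cosh(ωT) + (ẋ₀/ω)·sinh(ωT) ⇒ p·(1 − cosh) = x(T) − x₀·cosh − (ẋ₀/ω)·sinh
numerator   = 0.2541 − (0.1429)·1.357560 − (0.5670/2.9056)·0.918133 = -0.119060
denominator = 1 − 1.357560 = -0.357560
p = -0.119060 / -0.357560 = 0.3330

p = 0.3330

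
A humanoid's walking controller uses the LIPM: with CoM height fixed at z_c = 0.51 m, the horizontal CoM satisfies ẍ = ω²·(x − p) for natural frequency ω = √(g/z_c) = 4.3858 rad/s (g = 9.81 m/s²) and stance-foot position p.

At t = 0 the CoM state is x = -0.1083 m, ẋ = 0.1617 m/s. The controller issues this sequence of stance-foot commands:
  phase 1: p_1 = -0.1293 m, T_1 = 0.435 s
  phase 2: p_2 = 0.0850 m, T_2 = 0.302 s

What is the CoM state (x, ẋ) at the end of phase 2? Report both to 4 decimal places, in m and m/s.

phase 1: p=-0.1293, T=0.435, ωT=1.907823, cosh=3.443403, sinh=3.295000; start (x,ẋ)=(-0.108300, 0.161700) → end (x,ẋ)=(0.064495, 0.860274)
phase 2: p=0.0850, T=0.302, ωT=1.324512, cosh=2.013141, sinh=1.747208; start (x,ẋ)=(0.064495, 0.860274) → end (x,ẋ)=(0.386435, 1.574722)

x = 0.3864, ẋ = 1.5747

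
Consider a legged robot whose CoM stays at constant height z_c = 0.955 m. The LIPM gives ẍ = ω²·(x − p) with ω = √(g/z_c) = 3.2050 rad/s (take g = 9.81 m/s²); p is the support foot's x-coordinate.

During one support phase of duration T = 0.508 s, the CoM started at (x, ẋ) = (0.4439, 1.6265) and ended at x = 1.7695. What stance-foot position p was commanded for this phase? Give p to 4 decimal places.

p = 0.3936

ωT = 3.2050·0.508 = 1.628140; cosh(ωT) = 2.645342, sinh(ωT) = 2.449048
x(T) = p + (x₀−p)·cosh(ωT) + (ẋ₀/ω)·sinh(ωT) ⇒ p·(1 − cosh) = x(T) − x₀·cosh − (ẋ₀/ω)·sinh
numerator   = 1.7695 − (0.4439)·2.645342 − (1.6265/3.2050)·2.449048 = -0.647631
denominator = 1 − 2.645342 = -1.645342
p = -0.647631 / -1.645342 = 0.3936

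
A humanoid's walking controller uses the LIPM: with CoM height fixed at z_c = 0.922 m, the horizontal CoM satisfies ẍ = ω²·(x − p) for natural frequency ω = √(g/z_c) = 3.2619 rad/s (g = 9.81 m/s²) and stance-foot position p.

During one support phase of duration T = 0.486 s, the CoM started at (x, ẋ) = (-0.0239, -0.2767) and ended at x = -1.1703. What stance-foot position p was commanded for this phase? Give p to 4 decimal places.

p = 0.5906

ωT = 3.2619·0.486 = 1.585283; cosh(ωT) = 2.542782, sinh(ωT) = 2.337892
x(T) = p + (x₀−p)·cosh(ωT) + (ẋ₀/ω)·sinh(ωT) ⇒ p·(1 − cosh) = x(T) − x₀·cosh − (ẋ₀/ω)·sinh
numerator   = -1.1703 − (-0.0239)·2.542782 − (-0.2767/3.2619)·2.337892 = -0.911209
denominator = 1 − 2.542782 = -1.542782
p = -0.911209 / -1.542782 = 0.5906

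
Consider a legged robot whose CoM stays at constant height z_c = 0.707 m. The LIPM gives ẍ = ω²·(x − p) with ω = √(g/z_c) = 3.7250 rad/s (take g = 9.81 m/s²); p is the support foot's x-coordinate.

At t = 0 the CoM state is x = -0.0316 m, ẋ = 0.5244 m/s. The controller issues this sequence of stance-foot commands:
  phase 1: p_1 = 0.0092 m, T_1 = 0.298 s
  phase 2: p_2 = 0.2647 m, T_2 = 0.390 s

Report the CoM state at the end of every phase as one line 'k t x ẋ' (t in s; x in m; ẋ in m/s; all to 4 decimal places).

1 0.2980 0.1310 0.6765
2 0.6880 0.3302 0.5187

phase 1: p=0.0092, T=0.298, ωT=1.110050, cosh=1.682026, sinh=1.352484; start (x,ẋ)=(-0.031600, 0.524400) → end (x,ẋ)=(0.130974, 0.676504)
phase 2: p=0.2647, T=0.390, ωT=1.452750, cosh=2.254390, sinh=2.020464; start (x,ẋ)=(0.130974, 0.676504) → end (x,ẋ)=(0.330170, 0.518652)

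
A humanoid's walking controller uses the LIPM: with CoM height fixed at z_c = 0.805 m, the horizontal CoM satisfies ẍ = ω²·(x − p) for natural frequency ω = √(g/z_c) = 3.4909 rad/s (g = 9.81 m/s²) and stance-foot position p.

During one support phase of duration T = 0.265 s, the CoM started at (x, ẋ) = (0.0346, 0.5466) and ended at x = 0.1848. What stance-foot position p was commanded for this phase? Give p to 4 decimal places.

p = 0.0699

ωT = 3.4909·0.265 = 0.925088; cosh(ωT) = 1.459294, sinh(ωT) = 1.062798
x(T) = p + (x₀−p)·cosh(ωT) + (ẋ₀/ω)·sinh(ωT) ⇒ p·(1 − cosh) = x(T) − x₀·cosh − (ẋ₀/ω)·sinh
numerator   = 0.1848 − (0.0346)·1.459294 − (0.5466/3.4909)·1.062798 = -0.032103
denominator = 1 − 1.459294 = -0.459294
p = -0.032103 / -0.459294 = 0.0699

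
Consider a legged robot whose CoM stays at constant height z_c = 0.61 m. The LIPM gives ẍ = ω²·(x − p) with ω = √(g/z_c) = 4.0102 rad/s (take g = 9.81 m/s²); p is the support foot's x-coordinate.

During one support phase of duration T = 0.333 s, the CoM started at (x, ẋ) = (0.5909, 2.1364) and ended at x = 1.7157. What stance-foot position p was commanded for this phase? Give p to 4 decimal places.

p = 0.4143

ωT = 4.0102·0.333 = 1.335397; cosh(ωT) = 2.032279, sinh(ωT) = 1.769225
x(T) = p + (x₀−p)·cosh(ωT) + (ẋ₀/ω)·sinh(ωT) ⇒ p·(1 − cosh) = x(T) − x₀·cosh − (ẋ₀/ω)·sinh
numerator   = 1.7157 − (0.5909)·2.032279 − (2.1364/4.0102)·1.769225 = -0.427713
denominator = 1 − 2.032279 = -1.032279
p = -0.427713 / -1.032279 = 0.4143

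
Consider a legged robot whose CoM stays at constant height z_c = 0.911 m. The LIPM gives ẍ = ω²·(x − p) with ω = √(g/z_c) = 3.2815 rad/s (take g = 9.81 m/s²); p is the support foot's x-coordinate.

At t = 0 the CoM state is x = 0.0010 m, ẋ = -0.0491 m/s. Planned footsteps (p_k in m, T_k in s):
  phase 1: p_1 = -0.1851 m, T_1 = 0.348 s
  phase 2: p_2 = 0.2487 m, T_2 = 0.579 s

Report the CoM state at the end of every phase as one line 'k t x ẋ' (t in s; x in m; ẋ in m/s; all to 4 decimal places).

phase 1: p=-0.1851, T=0.348, ωT=1.141962, cosh=1.726051, sinh=1.406858; start (x,ẋ)=(0.001000, -0.049100) → end (x,ẋ)=(0.115068, 0.774401)
phase 2: p=0.2487, T=0.579, ωT=1.899988, cosh=3.417694, sinh=3.268124; start (x,ẋ)=(0.115068, 0.774401) → end (x,ẋ)=(0.563230, 1.213547)

1 0.3480 0.1151 0.7744
2 0.9270 0.5632 1.2135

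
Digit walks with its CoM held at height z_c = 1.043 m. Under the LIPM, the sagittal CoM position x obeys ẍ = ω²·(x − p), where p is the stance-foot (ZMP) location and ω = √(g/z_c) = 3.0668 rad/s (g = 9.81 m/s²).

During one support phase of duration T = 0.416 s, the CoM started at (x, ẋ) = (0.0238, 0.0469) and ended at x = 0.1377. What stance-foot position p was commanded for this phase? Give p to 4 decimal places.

p = -0.0715

ωT = 3.0668·0.416 = 1.275789; cosh(ωT) = 1.930368, sinh(ωT) = 1.651157
x(T) = p + (x₀−p)·cosh(ωT) + (ẋ₀/ω)·sinh(ωT) ⇒ p·(1 − cosh) = x(T) − x₀·cosh − (ẋ₀/ω)·sinh
numerator   = 0.1377 − (0.0238)·1.930368 − (0.0469/3.0668)·1.651157 = 0.066506
denominator = 1 − 1.930368 = -0.930368
p = 0.066506 / -0.930368 = -0.0715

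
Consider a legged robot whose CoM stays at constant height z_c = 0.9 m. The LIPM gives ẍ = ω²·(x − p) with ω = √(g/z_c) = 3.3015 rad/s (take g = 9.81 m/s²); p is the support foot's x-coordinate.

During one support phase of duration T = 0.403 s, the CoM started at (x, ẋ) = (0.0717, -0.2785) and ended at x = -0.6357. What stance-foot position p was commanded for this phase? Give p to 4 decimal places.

p = 0.6178

ωT = 3.3015·0.403 = 1.330504; cosh(ωT) = 2.023648, sinh(ωT) = 1.759304
x(T) = p + (x₀−p)·cosh(ωT) + (ẋ₀/ω)·sinh(ωT) ⇒ p·(1 − cosh) = x(T) − x₀·cosh − (ẋ₀/ω)·sinh
numerator   = -0.6357 − (0.0717)·2.023648 − (-0.2785/3.3015)·1.759304 = -0.632388
denominator = 1 − 2.023648 = -1.023648
p = -0.632388 / -1.023648 = 0.6178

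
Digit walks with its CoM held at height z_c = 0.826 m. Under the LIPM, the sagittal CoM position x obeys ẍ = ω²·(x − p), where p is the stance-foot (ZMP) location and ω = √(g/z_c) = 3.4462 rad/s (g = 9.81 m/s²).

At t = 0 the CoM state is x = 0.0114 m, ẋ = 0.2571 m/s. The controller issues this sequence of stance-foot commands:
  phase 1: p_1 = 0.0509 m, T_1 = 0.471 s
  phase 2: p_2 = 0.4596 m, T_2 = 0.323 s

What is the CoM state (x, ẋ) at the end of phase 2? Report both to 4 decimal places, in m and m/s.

phase 1: p=0.0509, T=0.471, ωT=1.623160, cosh=2.633179, sinh=2.435905; start (x,ẋ)=(0.011400, 0.257100) → end (x,ẋ)=(0.128617, 0.345403)
phase 2: p=0.4596, T=0.323, ωT=1.113123, cosh=1.686190, sinh=1.357658; start (x,ẋ)=(0.128617, 0.345403) → end (x,ẋ)=(0.037575, -0.966173)

x = 0.0376, ẋ = -0.9662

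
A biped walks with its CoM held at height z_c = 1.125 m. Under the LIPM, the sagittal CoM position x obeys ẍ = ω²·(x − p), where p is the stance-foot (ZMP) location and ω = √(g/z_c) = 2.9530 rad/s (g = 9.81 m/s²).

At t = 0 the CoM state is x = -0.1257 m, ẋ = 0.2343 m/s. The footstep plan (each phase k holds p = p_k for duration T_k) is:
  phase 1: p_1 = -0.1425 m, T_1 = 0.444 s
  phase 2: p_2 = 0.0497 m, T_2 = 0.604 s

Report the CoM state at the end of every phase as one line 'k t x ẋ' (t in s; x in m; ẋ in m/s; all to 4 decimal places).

1 0.4440 0.0274 0.5516
2 1.0480 0.5217 1.4976

phase 1: p=-0.1425, T=0.444, ωT=1.311132, cosh=1.989943, sinh=1.720428; start (x,ẋ)=(-0.125700, 0.234300) → end (x,ẋ)=(0.027435, 0.551595)
phase 2: p=0.0497, T=0.604, ωT=1.783612, cosh=3.059672, sinh=2.891642; start (x,ẋ)=(0.027435, 0.551595) → end (x,ẋ)=(0.521710, 1.497578)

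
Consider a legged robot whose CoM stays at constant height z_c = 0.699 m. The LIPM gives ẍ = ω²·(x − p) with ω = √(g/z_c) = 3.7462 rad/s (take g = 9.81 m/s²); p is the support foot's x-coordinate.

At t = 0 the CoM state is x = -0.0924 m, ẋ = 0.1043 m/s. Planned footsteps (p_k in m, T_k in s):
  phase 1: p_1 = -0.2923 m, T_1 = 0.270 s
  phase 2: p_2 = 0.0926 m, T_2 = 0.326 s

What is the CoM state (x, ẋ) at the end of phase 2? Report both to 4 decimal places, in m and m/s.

phase 1: p=-0.2923, T=0.270, ωT=1.011474, cosh=1.556667, sinh=1.192984; start (x,ẋ)=(-0.092400, 0.104300) → end (x,ẋ)=(0.052092, 1.055745)
phase 2: p=0.0926, T=0.326, ωT=1.221261, cosh=1.843160, sinh=1.548302; start (x,ẋ)=(0.052092, 1.055745) → end (x,ẋ)=(0.454276, 1.710952)

x = 0.4543, ẋ = 1.7110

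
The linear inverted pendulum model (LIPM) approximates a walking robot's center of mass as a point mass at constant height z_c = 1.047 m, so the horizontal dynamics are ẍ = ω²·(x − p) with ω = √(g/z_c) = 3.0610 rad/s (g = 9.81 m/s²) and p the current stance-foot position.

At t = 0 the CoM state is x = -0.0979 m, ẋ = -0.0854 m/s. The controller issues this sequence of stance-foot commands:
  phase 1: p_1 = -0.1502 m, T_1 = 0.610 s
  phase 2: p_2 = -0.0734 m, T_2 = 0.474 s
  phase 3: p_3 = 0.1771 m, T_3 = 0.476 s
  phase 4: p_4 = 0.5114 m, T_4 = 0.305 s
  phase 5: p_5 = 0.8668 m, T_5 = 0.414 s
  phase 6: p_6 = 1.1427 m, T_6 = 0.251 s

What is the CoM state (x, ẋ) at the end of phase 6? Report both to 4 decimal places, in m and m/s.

phase 1: p=-0.1502, T=0.610, ωT=1.867210, cosh=3.312387, sinh=3.157833; start (x,ẋ)=(-0.097900, -0.085400) → end (x,ẋ)=(-0.065064, 0.222661)
phase 2: p=-0.0734, T=0.474, ωT=1.450914, cosh=2.250684, sinh=2.016328; start (x,ẋ)=(-0.065064, 0.222661) → end (x,ẋ)=(0.092032, 0.552590)
phase 3: p=0.1771, T=0.476, ωT=1.457036, cosh=2.263071, sinh=2.030145; start (x,ẋ)=(0.092032, 0.552590) → end (x,ẋ)=(0.351079, 0.721915)
phase 4: p=0.5114, T=0.305, ωT=0.933605, cosh=1.468398, sinh=1.075264; start (x,ẋ)=(0.351079, 0.721915) → end (x,ẋ)=(0.529579, 0.532383)
phase 5: p=0.8668, T=0.414, ωT=1.267254, cosh=1.916346, sinh=1.634742; start (x,ẋ)=(0.529579, 0.532383) → end (x,ẋ)=(0.504890, -0.667205)
phase 6: p=1.1427, T=0.251, ωT=0.768311, cosh=1.309959, sinh=0.846163; start (x,ẋ)=(0.504890, -0.667205) → end (x,ẋ)=(0.122757, -2.526006)

x = 0.1228, ẋ = -2.5260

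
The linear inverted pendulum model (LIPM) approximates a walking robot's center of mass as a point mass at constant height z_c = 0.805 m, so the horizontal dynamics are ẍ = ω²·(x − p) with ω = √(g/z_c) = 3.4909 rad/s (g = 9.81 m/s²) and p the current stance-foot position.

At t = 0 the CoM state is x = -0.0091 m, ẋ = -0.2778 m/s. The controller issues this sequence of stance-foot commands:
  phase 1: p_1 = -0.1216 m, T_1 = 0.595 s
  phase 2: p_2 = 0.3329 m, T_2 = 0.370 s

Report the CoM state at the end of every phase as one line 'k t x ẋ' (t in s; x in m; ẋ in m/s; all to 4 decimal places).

phase 1: p=-0.1216, T=0.595, ωT=2.077085, cosh=4.053234, sinh=3.927940; start (x,ẋ)=(-0.009100, -0.277800) → end (x,ẋ)=(0.021810, 0.416616)
phase 2: p=0.3329, T=0.370, ωT=1.291633, cosh=1.956773, sinh=1.681951; start (x,ẋ)=(0.021810, 0.416616) → end (x,ẋ)=(-0.075102, -1.011348)

1 0.5950 0.0218 0.4166
2 0.9650 -0.0751 -1.0113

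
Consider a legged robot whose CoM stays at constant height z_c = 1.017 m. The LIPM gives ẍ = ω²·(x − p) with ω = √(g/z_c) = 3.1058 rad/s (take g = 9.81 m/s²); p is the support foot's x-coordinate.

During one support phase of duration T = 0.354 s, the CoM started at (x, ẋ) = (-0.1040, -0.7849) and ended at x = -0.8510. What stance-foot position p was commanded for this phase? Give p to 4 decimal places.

ωT = 3.1058·0.354 = 1.099453; cosh(ωT) = 1.667788, sinh(ωT) = 1.334735
x(T) = p + (x₀−p)·cosh(ωT) + (ẋ₀/ω)·sinh(ωT) ⇒ p·(1 − cosh) = x(T) − x₀·cosh − (ẋ₀/ω)·sinh
numerator   = -0.8510 − (-0.1040)·1.667788 − (-0.7849/3.1058)·1.334735 = -0.340235
denominator = 1 − 1.667788 = -0.667788
p = -0.340235 / -0.667788 = 0.5095

p = 0.5095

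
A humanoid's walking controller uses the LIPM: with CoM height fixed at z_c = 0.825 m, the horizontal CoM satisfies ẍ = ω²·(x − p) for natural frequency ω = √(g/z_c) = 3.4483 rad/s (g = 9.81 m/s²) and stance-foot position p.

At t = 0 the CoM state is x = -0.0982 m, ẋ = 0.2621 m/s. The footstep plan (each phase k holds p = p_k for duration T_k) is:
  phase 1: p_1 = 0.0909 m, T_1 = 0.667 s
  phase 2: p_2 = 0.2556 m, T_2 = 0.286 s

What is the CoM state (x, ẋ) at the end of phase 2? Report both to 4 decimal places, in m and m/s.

phase 1: p=0.0909, T=0.667, ωT=2.300016, cosh=5.037300, sinh=4.937043; start (x,ẋ)=(-0.098200, 0.262100) → end (x,ẋ)=(-0.486396, -1.899039)
phase 2: p=0.2556, T=0.286, ωT=0.986214, cosh=1.527025, sinh=1.154039; start (x,ẋ)=(-0.486396, -1.899039) → end (x,ẋ)=(-1.512996, -5.852634)

x = -1.5130, ẋ = -5.8526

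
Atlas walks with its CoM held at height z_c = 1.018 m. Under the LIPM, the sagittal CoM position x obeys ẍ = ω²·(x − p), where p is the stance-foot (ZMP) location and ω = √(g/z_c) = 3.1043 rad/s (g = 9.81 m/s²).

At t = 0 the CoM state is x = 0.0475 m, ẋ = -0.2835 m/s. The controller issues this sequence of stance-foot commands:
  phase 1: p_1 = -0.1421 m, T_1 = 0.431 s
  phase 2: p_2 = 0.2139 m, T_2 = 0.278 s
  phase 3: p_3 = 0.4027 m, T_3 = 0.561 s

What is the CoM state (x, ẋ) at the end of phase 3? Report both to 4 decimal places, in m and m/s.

x = -0.0375, ẋ = -1.1990

phase 1: p=-0.1421, T=0.431, ωT=1.337953, cosh=2.036809, sinh=1.774426; start (x,ẋ)=(0.047500, -0.283500) → end (x,ẋ)=(0.082030, 0.466948)
phase 2: p=0.2139, T=0.278, ωT=0.862995, cosh=1.396073, sinh=0.974177; start (x,ẋ)=(0.082030, 0.466948) → end (x,ẋ)=(0.176335, 0.253100)
phase 3: p=0.4027, T=0.561, ωT=1.741512, cosh=2.940611, sinh=2.765355; start (x,ẋ)=(0.176335, 0.253100) → end (x,ẋ)=(-0.037487, -1.198964)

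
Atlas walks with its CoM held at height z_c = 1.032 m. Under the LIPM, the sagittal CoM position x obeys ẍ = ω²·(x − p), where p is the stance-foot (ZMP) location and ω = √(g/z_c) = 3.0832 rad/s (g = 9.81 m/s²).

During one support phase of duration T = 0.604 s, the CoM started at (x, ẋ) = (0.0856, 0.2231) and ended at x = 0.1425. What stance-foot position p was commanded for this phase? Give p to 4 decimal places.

ωT = 3.0832·0.604 = 1.862253; cosh(ωT) = 3.296773, sinh(ωT) = 3.141451
x(T) = p + (x₀−p)·cosh(ωT) + (ẋ₀/ω)·sinh(ωT) ⇒ p·(1 − cosh) = x(T) − x₀·cosh − (ẋ₀/ω)·sinh
numerator   = 0.1425 − (0.0856)·3.296773 − (0.2231/3.0832)·3.141451 = -0.367019
denominator = 1 − 3.296773 = -2.296773
p = -0.367019 / -2.296773 = 0.1598

p = 0.1598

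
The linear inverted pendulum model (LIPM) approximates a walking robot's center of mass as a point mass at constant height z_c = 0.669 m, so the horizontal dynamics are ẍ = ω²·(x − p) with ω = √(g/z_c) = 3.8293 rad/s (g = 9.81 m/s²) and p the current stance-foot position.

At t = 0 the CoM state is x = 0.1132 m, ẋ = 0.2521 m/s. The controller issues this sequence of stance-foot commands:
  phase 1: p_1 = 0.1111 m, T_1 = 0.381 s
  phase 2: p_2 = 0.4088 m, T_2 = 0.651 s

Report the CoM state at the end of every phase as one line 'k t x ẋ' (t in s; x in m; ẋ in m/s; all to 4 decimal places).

phase 1: p=0.1111, T=0.381, ωT=1.458963, cosh=2.266988, sinh=2.034510; start (x,ẋ)=(0.113200, 0.252100) → end (x,ẋ)=(0.249802, 0.587868)
phase 2: p=0.4088, T=0.651, ωT=2.492874, cosh=6.089333, sinh=6.006661; start (x,ẋ)=(0.249802, 0.587868) → end (x,ẋ)=(0.362739, -0.077446)

1 0.3810 0.2498 0.5879
2 1.0320 0.3627 -0.0774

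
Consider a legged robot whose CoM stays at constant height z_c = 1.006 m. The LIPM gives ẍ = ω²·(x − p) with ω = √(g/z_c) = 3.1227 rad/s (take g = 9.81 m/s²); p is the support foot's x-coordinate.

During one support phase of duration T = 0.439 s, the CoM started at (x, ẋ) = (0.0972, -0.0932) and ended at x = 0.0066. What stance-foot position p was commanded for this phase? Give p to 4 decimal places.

ωT = 3.1227·0.439 = 1.370865; cosh(ωT) = 2.096322, sinh(ωT) = 1.842435
x(T) = p + (x₀−p)·cosh(ωT) + (ẋ₀/ω)·sinh(ωT) ⇒ p·(1 − cosh) = x(T) − x₀·cosh − (ẋ₀/ω)·sinh
numerator   = 0.0066 − (0.0972)·2.096322 − (-0.0932/3.1227)·1.842435 = -0.142173
denominator = 1 − 2.096322 = -1.096322
p = -0.142173 / -1.096322 = 0.1297

p = 0.1297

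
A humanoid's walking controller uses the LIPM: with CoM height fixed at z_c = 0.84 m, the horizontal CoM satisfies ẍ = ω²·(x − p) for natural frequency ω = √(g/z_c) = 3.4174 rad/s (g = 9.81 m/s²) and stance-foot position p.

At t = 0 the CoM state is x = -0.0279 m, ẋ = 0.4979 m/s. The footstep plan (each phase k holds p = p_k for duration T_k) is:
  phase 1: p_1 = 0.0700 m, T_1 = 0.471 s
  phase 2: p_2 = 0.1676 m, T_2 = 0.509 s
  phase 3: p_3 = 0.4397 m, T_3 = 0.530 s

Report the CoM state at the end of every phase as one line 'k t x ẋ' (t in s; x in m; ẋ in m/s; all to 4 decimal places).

phase 1: p=0.0700, T=0.471, ωT=1.609595, cosh=2.600378, sinh=2.400409; start (x,ẋ)=(-0.027900, 0.497900) → end (x,ẋ)=(0.165152, 0.491639)
phase 2: p=0.1676, T=0.509, ωT=1.739457, cosh=2.934932, sinh=2.759316; start (x,ẋ)=(0.165152, 0.491639) → end (x,ẋ)=(0.557380, 1.419843)
phase 3: p=0.4397, T=0.530, ωT=1.811222, cosh=3.140687, sinh=2.977232; start (x,ẋ)=(0.557380, 1.419843) → end (x,ẋ)=(2.046260, 5.656604)

1 0.4710 0.1652 0.4916
2 0.9800 0.5574 1.4198
3 1.5100 2.0463 5.6566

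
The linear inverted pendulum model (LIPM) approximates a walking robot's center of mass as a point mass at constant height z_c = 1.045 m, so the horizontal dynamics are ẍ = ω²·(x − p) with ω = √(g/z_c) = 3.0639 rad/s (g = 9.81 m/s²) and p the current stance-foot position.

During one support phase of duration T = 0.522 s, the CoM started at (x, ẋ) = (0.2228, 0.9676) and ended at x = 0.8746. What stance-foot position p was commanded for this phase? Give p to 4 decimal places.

p = 0.2849

ωT = 3.0639·0.522 = 1.599356; cosh(ωT) = 2.575935, sinh(ωT) = 2.373908
x(T) = p + (x₀−p)·cosh(ωT) + (ẋ₀/ω)·sinh(ωT) ⇒ p·(1 − cosh) = x(T) − x₀·cosh − (ẋ₀/ω)·sinh
numerator   = 0.8746 − (0.2228)·2.575935 − (0.9676/3.0639)·2.373908 = -0.449014
denominator = 1 − 2.575935 = -1.575935
p = -0.449014 / -1.575935 = 0.2849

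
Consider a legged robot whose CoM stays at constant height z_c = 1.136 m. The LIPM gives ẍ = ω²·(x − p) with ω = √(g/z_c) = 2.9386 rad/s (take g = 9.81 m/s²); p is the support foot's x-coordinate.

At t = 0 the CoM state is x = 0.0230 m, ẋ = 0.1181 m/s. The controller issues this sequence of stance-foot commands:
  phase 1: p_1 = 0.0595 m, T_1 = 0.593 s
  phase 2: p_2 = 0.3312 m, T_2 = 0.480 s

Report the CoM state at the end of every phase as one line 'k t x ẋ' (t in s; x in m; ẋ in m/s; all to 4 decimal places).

1 0.5930 0.0633 0.0507
2 1.0730 -0.2171 -1.4069

phase 1: p=0.0595, T=0.593, ωT=1.742590, cosh=2.943592, sinh=2.768526; start (x,ẋ)=(0.023000, 0.118100) → end (x,ẋ)=(0.063324, 0.050689)
phase 2: p=0.3312, T=0.480, ωT=1.410528, cosh=2.171067, sinh=1.927052; start (x,ẋ)=(0.063324, 0.050689) → end (x,ẋ)=(-0.217137, -1.406890)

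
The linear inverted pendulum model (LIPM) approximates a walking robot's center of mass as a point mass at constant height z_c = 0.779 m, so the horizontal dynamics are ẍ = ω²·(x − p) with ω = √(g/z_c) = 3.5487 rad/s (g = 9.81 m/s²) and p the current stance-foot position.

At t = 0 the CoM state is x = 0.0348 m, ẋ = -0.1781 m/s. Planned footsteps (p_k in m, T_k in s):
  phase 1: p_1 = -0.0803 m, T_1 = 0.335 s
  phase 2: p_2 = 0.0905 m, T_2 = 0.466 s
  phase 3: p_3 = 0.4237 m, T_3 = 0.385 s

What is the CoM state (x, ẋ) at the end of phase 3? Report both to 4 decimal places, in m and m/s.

x = 0.1587, ẋ = -0.6181

phase 1: p=-0.0803, T=0.335, ωT=1.188815, cosh=1.793884, sinh=1.489302; start (x,ẋ)=(0.034800, -0.178100) → end (x,ẋ)=(0.051432, 0.288823)
phase 2: p=0.0905, T=0.466, ωT=1.653694, cosh=2.708796, sinh=2.517455; start (x,ẋ)=(0.051432, 0.288823) → end (x,ẋ)=(0.189564, 0.433340)
phase 3: p=0.4237, T=0.385, ωT=1.366250, cosh=2.087840, sinh=1.832779; start (x,ẋ)=(0.189564, 0.433340) → end (x,ẋ)=(0.158666, -0.618073)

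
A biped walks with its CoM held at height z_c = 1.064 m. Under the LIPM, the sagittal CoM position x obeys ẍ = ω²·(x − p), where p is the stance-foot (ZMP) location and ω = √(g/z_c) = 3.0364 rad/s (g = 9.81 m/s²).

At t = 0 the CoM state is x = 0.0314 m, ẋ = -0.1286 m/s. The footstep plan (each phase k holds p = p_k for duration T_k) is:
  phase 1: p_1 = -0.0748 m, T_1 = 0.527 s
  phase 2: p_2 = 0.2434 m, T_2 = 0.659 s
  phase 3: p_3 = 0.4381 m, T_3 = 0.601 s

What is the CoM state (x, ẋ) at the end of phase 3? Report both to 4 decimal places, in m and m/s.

phase 1: p=-0.0748, T=0.527, ωT=1.600183, cosh=2.577899, sinh=2.376039; start (x,ẋ)=(0.031400, -0.128600) → end (x,ẋ)=(0.098341, 0.434673)
phase 2: p=0.2434, T=0.659, ωT=2.000988, cosh=3.765779, sinh=3.630578; start (x,ẋ)=(0.098341, 0.434673) → end (x,ẋ)=(0.216872, 0.037770)
phase 3: p=0.4381, T=0.601, ωT=1.824876, cosh=3.181633, sinh=3.020395; start (x,ẋ)=(0.216872, 0.037770) → end (x,ẋ)=(-0.228196, -1.908742)

x = -0.2282, ẋ = -1.9087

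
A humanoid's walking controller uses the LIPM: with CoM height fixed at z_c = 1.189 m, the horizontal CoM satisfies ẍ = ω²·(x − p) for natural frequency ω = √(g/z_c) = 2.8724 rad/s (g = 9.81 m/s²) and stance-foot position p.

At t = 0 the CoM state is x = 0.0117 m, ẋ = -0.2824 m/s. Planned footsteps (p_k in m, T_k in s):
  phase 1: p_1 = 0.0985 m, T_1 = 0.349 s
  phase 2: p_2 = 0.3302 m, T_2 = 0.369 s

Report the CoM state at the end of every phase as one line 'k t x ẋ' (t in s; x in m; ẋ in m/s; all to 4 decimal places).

phase 1: p=0.0985, T=0.349, ωT=1.002468, cosh=1.545985, sinh=1.179012; start (x,ẋ)=(0.011700, -0.282400) → end (x,ẋ)=(-0.151606, -0.730543)
phase 2: p=0.3302, T=0.369, ωT=1.059916, cosh=1.616306, sinh=1.269821; start (x,ẋ)=(-0.151606, -0.730543) → end (x,ẋ)=(-0.771502, -2.938137)

1 0.3490 -0.1516 -0.7305
2 0.7180 -0.7715 -2.9381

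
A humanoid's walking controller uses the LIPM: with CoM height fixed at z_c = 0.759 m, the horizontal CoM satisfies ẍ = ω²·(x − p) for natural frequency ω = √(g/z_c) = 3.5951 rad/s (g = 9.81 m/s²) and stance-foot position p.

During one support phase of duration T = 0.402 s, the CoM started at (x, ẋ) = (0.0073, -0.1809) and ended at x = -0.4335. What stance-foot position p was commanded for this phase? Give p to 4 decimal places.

p = 0.2816

ωT = 3.5951·0.402 = 1.445230; cosh(ωT) = 2.239260, sinh(ωT) = 2.003568
x(T) = p + (x₀−p)·cosh(ωT) + (ẋ₀/ω)·sinh(ωT) ⇒ p·(1 − cosh) = x(T) − x₀·cosh − (ẋ₀/ω)·sinh
numerator   = -0.4335 − (0.0073)·2.239260 − (-0.1809/3.5951)·2.003568 = -0.349030
denominator = 1 − 2.239260 = -1.239260
p = -0.349030 / -1.239260 = 0.2816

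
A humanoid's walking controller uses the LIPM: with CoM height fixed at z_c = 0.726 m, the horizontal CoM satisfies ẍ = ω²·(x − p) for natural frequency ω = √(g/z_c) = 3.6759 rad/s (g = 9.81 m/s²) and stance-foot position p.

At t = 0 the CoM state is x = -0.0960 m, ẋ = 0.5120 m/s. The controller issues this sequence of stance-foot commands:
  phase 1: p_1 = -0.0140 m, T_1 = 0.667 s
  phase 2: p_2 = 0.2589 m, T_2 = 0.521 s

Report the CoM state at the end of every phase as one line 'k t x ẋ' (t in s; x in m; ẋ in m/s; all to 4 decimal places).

phase 1: p=-0.0140, T=0.667, ωT=2.451825, cosh=5.847827, sinh=5.761691; start (x,ẋ)=(-0.096000, 0.512000) → end (x,ẋ)=(0.308999, 1.257377)
phase 2: p=0.2589, T=0.521, ωT=1.915144, cosh=3.467618, sinh=3.320297; start (x,ẋ)=(0.308999, 1.257377) → end (x,ẋ)=(1.568363, 4.971563)

1 0.6670 0.3090 1.2574
2 1.1880 1.5684 4.9716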